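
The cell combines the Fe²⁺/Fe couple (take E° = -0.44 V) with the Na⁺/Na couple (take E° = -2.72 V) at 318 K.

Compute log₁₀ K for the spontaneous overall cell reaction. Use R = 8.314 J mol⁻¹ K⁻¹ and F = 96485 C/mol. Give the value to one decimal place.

72.3

Cathode: Fe²⁺/Fe; anode: Na⁺/Na. E°cell = (-0.44) − (-2.72) = +2.28 V, with n = 2.
ΔG° = −nFE° = −RT ln K, so ln K = nFE°/(RT) = (2)(96485)(+2.28) / ((8.314)(318)) = 166.413.
log₁₀ K = 166.413 / ln 10 = 72.3.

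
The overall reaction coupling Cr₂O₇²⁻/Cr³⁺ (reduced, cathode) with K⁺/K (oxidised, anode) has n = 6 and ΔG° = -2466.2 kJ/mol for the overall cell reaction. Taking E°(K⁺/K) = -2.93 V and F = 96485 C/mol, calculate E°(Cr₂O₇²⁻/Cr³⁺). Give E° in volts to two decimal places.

+1.33 V

E°cell = −ΔG°/(nF) = −(-2466.2×10³)/((6)(96485)) = +4.260 V.
Since Cr₂O₇²⁻/Cr³⁺ is the cathode and K⁺/K the anode, E°cell = E°(Cr₂O₇²⁻/Cr³⁺) − E°(K⁺/K).
So E°(Cr₂O₇²⁻/Cr³⁺) = E°cell + E°(K⁺/K) = +4.260 + (-2.93) = +1.33 V.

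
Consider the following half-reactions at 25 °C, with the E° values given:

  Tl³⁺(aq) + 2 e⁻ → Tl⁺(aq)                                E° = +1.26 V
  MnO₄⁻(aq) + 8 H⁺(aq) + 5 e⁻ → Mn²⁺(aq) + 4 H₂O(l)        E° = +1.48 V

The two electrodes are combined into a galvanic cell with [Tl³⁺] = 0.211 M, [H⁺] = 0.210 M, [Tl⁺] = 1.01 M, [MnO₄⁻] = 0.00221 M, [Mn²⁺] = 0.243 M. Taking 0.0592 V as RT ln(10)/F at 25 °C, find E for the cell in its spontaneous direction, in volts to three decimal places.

MnO₄⁻/Mn²⁺ is the cathode (higher E°), Tl³⁺/Tl⁺ the anode: E°cell = +1.48 − (+1.26) = +0.22 V, n = 10.
Overall: 2 MnO₄⁻(aq) + 16 H⁺(aq) + 5 Tl⁺(aq) → 2 Mn²⁺(aq) + 8 H₂O(l) + 5 Tl³⁺(aq)
Q = [Mn²⁺]^2·[Tl³⁺]^5 / ([MnO₄⁻]^2·[H⁺]^16·[Tl⁺]^5); log Q = 11.527.
E = E° − (0.0592/n) log Q = +0.22 − (0.0592/10)(11.527) = +0.152 V.

+0.152 V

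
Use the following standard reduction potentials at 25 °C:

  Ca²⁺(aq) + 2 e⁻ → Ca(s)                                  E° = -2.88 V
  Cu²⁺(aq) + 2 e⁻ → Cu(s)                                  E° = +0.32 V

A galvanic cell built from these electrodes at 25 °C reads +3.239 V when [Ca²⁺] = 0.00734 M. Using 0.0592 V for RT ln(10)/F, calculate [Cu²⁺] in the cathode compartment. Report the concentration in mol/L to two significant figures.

Cu²⁺/Cu is the cathode, Ca²⁺/Ca the anode: E°cell = +3.20 V, n = 2.
Overall reaction: Cu²⁺(aq) + Ca(s) → Cu(s) + Ca²⁺(aq); Q = [Ca²⁺]^1/[Cu²⁺]^1.
From E = E° − (0.0592/n) log Q: log Q = (E° − E)·n/0.0592 = (+3.20 − (+3.239))·2/0.0592 = -1.3176.
So 1·log[Cu²⁺] = 1·log(0.00734) − log Q = -2.1343 − (-1.3176) = -0.8167; [Cu²⁺] = 10^(-0.8167) ≈ 0.15 M.

0.15 M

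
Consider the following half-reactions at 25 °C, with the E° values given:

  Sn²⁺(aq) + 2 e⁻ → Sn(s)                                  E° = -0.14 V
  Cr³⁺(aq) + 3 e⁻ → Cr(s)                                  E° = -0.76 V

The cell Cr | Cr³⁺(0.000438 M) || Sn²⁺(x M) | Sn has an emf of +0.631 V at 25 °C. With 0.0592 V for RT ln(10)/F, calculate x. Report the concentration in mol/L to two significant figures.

Sn²⁺/Sn is the cathode, Cr³⁺/Cr the anode: E°cell = +0.62 V, n = 6.
Overall reaction: 3 Sn²⁺(aq) + 2 Cr(s) → 3 Sn(s) + 2 Cr³⁺(aq); Q = [Cr³⁺]^2/[Sn²⁺]^3.
From E = E° − (0.0592/n) log Q: log Q = (E° − E)·n/0.0592 = (+0.62 − (+0.631))·6/0.0592 = -1.1149.
So 3·log[Sn²⁺] = 2·log(0.000438) − log Q = -6.7171 − (-1.1149) = -5.6022; log[Sn²⁺] = -5.6022 / 3 = -1.8674; [Sn²⁺] = 10^(-1.8674) ≈ 0.014 M.

0.014 M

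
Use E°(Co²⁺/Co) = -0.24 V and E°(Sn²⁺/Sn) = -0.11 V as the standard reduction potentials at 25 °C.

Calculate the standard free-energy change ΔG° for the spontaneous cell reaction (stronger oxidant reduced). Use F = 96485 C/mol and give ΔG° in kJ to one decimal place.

-25.1 kJ

Sn²⁺/Sn (E° = -0.11 V) is the cathode; Co²⁺/Co (E° = -0.24 V) is the anode, so E°cell = +0.13 V.
Balancing electrons gives n = 2 (lcm of 2 and 2).
ΔG° = −nFE° = −(2)(96485)(+0.13) = -25,086 J = -25.1 kJ.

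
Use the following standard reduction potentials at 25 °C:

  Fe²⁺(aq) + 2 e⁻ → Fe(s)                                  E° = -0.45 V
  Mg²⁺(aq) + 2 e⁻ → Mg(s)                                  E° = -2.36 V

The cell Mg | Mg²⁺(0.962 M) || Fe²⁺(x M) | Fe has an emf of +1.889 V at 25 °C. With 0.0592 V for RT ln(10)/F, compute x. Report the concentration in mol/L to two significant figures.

Fe²⁺/Fe is the cathode, Mg²⁺/Mg the anode: E°cell = +1.91 V, n = 2.
Overall reaction: Fe²⁺(aq) + Mg(s) → Fe(s) + Mg²⁺(aq); Q = [Mg²⁺]^1/[Fe²⁺]^1.
From E = E° − (0.0592/n) log Q: log Q = (E° − E)·n/0.0592 = (+1.91 − (+1.889))·2/0.0592 = 0.7095.
So 1·log[Fe²⁺] = 1·log(0.962) − log Q = -0.0168 − (0.7095) = -0.7263; [Fe²⁺] = 10^(-0.7263) ≈ 0.19 M.

0.19 M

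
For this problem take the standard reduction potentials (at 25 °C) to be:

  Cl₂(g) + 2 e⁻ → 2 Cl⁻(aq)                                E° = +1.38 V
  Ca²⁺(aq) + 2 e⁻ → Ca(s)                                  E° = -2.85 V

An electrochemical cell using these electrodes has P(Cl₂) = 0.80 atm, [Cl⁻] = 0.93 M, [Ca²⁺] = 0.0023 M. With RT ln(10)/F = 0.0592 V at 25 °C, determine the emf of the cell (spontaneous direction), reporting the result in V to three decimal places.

+4.307 V

Cl₂/Cl⁻ is the cathode (higher E°), Ca²⁺/Ca the anode: E°cell = +1.38 − (-2.85) = +4.23 V, n = 2.
Overall: Cl₂(g) + Ca(s) → 2 Cl⁻(aq) + Ca²⁺(aq)
Q = [Cl⁻]^2·[Ca²⁺] / (P(Cl₂)); log Q = -2.604.
E = E° − (0.0592/n) log Q = +4.23 − (0.0592/2)(-2.604) = +4.307 V.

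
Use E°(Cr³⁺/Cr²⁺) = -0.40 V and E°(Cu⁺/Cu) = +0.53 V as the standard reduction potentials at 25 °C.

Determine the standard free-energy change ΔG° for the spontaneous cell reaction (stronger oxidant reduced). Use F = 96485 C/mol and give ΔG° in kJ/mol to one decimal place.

-89.7 kJ/mol

Cu⁺/Cu (E° = +0.53 V) is the cathode; Cr³⁺/Cr²⁺ (E° = -0.40 V) is the anode, so E°cell = +0.93 V.
Balancing electrons gives n = 1 (lcm of 1 and 1).
ΔG° = −nFE° = −(1)(96485)(+0.93) = -89,731 J = -89.7 kJ/mol.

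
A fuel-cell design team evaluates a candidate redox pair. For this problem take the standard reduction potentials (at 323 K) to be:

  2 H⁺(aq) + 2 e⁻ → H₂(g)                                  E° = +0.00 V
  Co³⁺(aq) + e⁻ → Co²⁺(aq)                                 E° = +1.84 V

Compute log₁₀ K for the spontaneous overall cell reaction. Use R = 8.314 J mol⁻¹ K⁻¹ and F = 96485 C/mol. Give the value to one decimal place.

Cathode: Co³⁺/Co²⁺; anode: H⁺/H₂. E°cell = (+1.84) − (+0.00) = +1.84 V, with n = 2.
ΔG° = −nFE° = −RT ln K, so ln K = nFE°/(RT) = (2)(96485)(+1.84) / ((8.314)(323)) = 132.219.
log₁₀ K = 132.219 / ln 10 = 57.4.

57.4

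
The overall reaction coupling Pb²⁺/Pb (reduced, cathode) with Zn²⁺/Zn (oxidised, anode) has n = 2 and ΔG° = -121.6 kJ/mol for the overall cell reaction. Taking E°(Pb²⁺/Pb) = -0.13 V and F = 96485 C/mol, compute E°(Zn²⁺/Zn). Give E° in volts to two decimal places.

E°cell = −ΔG°/(nF) = −(-121.6×10³)/((2)(96485)) = +0.630 V.
Since Pb²⁺/Pb is the cathode and Zn²⁺/Zn the anode, E°cell = E°(Pb²⁺/Pb) − E°(Zn²⁺/Zn).
So E°(Zn²⁺/Zn) = E°(Pb²⁺/Pb) − E°cell = (-0.13) − (+0.630) = -0.76 V.

-0.76 V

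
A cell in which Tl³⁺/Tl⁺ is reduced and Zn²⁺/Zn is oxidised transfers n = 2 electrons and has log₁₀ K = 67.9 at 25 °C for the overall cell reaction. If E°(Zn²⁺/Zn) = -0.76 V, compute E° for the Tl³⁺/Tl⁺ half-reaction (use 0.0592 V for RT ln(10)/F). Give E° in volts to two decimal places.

+1.25 V

E°cell = (0.0592/n)·log K = (0.0592/2)(67.9) = +2.010 V.
Since Tl³⁺/Tl⁺ is the cathode and Zn²⁺/Zn the anode, E°cell = E°(Tl³⁺/Tl⁺) − E°(Zn²⁺/Zn).
So E°(Tl³⁺/Tl⁺) = E°cell + E°(Zn²⁺/Zn) = +2.010 + (-0.76) = +1.25 V.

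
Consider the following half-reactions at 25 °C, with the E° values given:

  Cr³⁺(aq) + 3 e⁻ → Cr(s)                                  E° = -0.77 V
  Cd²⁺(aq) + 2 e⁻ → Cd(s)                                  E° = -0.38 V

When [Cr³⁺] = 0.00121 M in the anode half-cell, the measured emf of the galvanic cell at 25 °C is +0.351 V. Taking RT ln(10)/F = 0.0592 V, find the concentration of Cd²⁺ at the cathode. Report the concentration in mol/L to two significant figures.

0.00055 M

Cd²⁺/Cd is the cathode, Cr³⁺/Cr the anode: E°cell = +0.39 V, n = 6.
Overall reaction: 3 Cd²⁺(aq) + 2 Cr(s) → 3 Cd(s) + 2 Cr³⁺(aq); Q = [Cr³⁺]^2/[Cd²⁺]^3.
From E = E° − (0.0592/n) log Q: log Q = (E° − E)·n/0.0592 = (+0.39 − (+0.351))·6/0.0592 = 3.9527.
So 3·log[Cd²⁺] = 2·log(0.00121) − log Q = -5.8344 − (3.9527) = -9.7871; log[Cd²⁺] = -9.7871 / 3 = -3.2624; [Cd²⁺] = 10^(-3.2624) ≈ 0.00055 M.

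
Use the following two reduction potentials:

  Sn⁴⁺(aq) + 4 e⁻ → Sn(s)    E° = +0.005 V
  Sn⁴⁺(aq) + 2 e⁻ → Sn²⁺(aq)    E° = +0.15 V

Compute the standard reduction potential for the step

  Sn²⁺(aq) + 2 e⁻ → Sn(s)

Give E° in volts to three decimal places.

Sequential free energies add, so n₃E°₃ = n₁E°₁ + n₂E°₂.
With n₃ = 4, and the known step contributing 2×(+0.15) V, the unknown satisfies 2·E° = 4×(+0.005) − 2×(+0.15) = -0.280.
E° = -0.280 / 2 = -0.140 V.

-0.140 V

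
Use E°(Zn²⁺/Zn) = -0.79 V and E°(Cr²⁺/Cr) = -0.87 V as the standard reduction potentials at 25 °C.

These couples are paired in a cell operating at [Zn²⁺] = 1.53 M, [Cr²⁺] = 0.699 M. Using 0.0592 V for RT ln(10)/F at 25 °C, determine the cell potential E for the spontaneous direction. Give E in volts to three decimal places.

+0.090 V

Zn²⁺/Zn is the cathode (higher E°), Cr²⁺/Cr the anode: E°cell = -0.79 − (-0.87) = +0.08 V, n = 2.
Overall: Zn²⁺(aq) + Cr(s) → Zn(s) + Cr²⁺(aq)
Q = [Cr²⁺] / ([Zn²⁺]); log Q = -0.340.
E = E° − (0.0592/n) log Q = +0.08 − (0.0592/2)(-0.340) = +0.090 V.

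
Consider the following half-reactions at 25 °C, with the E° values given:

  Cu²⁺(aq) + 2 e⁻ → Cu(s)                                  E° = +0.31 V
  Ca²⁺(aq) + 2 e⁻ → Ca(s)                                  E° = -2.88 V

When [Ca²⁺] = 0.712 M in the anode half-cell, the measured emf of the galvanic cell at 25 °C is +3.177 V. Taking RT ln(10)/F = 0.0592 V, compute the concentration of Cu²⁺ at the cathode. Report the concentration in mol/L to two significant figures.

0.26 M

Cu²⁺/Cu is the cathode, Ca²⁺/Ca the anode: E°cell = +3.19 V, n = 2.
Overall reaction: Cu²⁺(aq) + Ca(s) → Cu(s) + Ca²⁺(aq); Q = [Ca²⁺]^1/[Cu²⁺]^1.
From E = E° − (0.0592/n) log Q: log Q = (E° − E)·n/0.0592 = (+3.19 − (+3.177))·2/0.0592 = 0.4392.
So 1·log[Cu²⁺] = 1·log(0.712) − log Q = -0.1475 − (0.4392) = -0.5867; [Cu²⁺] = 10^(-0.5867) ≈ 0.26 M.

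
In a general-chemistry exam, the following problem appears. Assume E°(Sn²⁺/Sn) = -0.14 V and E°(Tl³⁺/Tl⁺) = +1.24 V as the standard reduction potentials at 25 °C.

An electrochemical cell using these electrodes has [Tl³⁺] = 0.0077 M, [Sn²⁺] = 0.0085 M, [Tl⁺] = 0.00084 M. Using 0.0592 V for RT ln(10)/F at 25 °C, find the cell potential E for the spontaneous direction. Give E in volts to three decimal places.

Tl³⁺/Tl⁺ is the cathode (higher E°), Sn²⁺/Sn the anode: E°cell = +1.24 − (-0.14) = +1.38 V, n = 2.
Overall: Tl³⁺(aq) + Sn(s) → Tl⁺(aq) + Sn²⁺(aq)
Q = [Tl⁺]·[Sn²⁺] / ([Tl³⁺]); log Q = -3.033.
E = E° − (0.0592/n) log Q = +1.38 − (0.0592/2)(-3.033) = +1.470 V.

+1.470 V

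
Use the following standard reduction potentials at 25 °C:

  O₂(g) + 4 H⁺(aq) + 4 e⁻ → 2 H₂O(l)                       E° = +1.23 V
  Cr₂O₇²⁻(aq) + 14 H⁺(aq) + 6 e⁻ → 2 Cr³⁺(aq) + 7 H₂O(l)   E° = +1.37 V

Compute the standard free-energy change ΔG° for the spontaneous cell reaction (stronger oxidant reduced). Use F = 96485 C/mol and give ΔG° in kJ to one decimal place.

Cr₂O₇²⁻/Cr³⁺ (E° = +1.37 V) is the cathode; O₂/H₂O (E° = +1.23 V) is the anode, so E°cell = +0.14 V.
Balancing electrons gives n = 12 (lcm of 6 and 4).
ΔG° = −nFE° = −(12)(96485)(+0.14) = -162,095 J = -162.1 kJ.

-162.1 kJ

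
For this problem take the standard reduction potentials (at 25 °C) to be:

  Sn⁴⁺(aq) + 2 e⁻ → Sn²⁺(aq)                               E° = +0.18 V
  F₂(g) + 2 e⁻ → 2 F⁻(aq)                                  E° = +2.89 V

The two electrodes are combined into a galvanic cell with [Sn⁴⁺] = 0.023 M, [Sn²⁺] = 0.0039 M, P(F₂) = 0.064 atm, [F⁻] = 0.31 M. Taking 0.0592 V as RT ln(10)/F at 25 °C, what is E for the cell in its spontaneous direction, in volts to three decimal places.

F₂/F⁻ is the cathode (higher E°), Sn⁴⁺/Sn²⁺ the anode: E°cell = +2.89 − (+0.18) = +2.71 V, n = 2.
Overall: F₂(g) + Sn²⁺(aq) → 2 F⁻(aq) + Sn⁴⁺(aq)
Q = [F⁻]^2·[Sn⁴⁺] / (P(F₂)·[Sn²⁺]); log Q = 0.947.
E = E° − (0.0592/n) log Q = +2.71 − (0.0592/2)(0.947) = +2.682 V.

+2.682 V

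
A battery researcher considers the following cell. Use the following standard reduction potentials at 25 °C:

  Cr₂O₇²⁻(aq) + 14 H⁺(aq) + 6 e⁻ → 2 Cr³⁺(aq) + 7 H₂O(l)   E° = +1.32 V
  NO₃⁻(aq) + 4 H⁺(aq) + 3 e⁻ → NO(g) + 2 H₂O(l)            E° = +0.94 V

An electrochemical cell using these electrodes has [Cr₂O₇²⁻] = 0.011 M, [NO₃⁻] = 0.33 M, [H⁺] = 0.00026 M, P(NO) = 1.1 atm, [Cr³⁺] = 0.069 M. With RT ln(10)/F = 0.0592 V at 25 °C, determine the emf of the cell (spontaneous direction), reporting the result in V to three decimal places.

+0.182 V

Cr₂O₇²⁻/Cr³⁺ is the cathode (higher E°), NO₃⁻/NO the anode: E°cell = +1.32 − (+0.94) = +0.38 V, n = 6.
Overall: Cr₂O₇²⁻(aq) + 6 H⁺(aq) + 2 NO(g) → 2 Cr³⁺(aq) + 3 H₂O(l) + 2 NO₃⁻(aq)
Q = [Cr³⁺]^2·[NO₃⁻]^2 / ([Cr₂O₇²⁻]·[H⁺]^6·P(NO)^2); log Q = 20.101.
E = E° − (0.0592/n) log Q = +0.38 − (0.0592/6)(20.101) = +0.182 V.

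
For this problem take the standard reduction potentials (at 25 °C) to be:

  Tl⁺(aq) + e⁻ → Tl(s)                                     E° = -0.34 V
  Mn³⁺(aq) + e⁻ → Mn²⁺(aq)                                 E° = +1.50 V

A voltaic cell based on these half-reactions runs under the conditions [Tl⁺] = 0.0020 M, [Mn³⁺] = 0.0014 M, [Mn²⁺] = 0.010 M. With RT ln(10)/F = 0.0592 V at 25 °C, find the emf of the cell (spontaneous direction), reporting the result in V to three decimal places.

Mn³⁺/Mn²⁺ is the cathode (higher E°), Tl⁺/Tl the anode: E°cell = +1.50 − (-0.34) = +1.84 V, n = 1.
Overall: Mn³⁺(aq) + Tl(s) → Mn²⁺(aq) + Tl⁺(aq)
Q = [Mn²⁺]·[Tl⁺] / ([Mn³⁺]); log Q = -1.845.
E = E° − (0.0592/n) log Q = +1.84 − (0.0592/1)(-1.845) = +1.949 V.

+1.949 V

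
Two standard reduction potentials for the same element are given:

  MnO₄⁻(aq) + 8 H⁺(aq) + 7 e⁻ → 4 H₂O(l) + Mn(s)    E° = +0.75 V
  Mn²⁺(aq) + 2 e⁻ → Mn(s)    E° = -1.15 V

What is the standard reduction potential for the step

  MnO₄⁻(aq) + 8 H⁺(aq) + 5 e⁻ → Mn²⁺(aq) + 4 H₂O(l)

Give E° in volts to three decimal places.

Sequential free energies add, so n₃E°₃ = n₁E°₁ + n₂E°₂.
With n₃ = 7, and the known step contributing 2×(-1.15) V, the unknown satisfies 5·E° = 7×(+0.75) − 2×(-1.15) = +7.550.
E° = +7.550 / 5 = +1.510 V.

+1.510 V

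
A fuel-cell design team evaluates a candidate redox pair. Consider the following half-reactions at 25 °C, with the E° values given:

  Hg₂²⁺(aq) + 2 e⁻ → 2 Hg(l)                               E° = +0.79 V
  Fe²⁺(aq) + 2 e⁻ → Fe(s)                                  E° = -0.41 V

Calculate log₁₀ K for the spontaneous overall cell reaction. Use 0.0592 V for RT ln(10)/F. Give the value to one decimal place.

40.5

Cathode: Hg₂²⁺/Hg; anode: Fe²⁺/Fe. E°cell = +1.20 V, n = 2.
log K = nE°cell / 0.0592 = (2)(+1.20) / 0.0592 = 40.5.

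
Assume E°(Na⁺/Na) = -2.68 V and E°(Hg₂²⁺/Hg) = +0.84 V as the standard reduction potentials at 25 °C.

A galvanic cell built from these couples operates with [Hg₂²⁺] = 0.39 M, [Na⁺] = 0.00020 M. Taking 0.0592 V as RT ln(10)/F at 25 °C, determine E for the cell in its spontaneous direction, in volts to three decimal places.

+3.727 V

Hg₂²⁺/Hg is the cathode (higher E°), Na⁺/Na the anode: E°cell = +0.84 − (-2.68) = +3.52 V, n = 2.
Overall: Hg₂²⁺(aq) + 2 Na(s) → 2 Hg(l) + 2 Na⁺(aq)
Q = [Na⁺]^2 / ([Hg₂²⁺]); log Q = -6.989.
E = E° − (0.0592/n) log Q = +3.52 − (0.0592/2)(-6.989) = +3.727 V.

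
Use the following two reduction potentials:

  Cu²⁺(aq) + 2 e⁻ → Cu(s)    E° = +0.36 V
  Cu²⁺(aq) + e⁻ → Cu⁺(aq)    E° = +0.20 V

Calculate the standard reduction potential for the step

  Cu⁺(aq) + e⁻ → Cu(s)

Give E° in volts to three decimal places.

Sequential free energies add, so n₃E°₃ = n₁E°₁ + n₂E°₂.
With n₃ = 2, and the known step contributing 1×(+0.20) V, the unknown satisfies 1·E° = 2×(+0.36) − 1×(+0.20) = +0.520.
E° = +0.520 / 1 = +0.520 V.

+0.520 V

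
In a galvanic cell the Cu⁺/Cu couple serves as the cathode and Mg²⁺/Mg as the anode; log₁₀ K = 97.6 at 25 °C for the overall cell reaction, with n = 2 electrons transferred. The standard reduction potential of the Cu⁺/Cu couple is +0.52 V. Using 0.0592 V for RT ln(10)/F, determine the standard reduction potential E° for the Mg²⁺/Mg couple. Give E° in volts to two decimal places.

-2.37 V

E°cell = (0.0592/n)·log K = (0.0592/2)(97.6) = +2.889 V.
Since Cu⁺/Cu is the cathode and Mg²⁺/Mg the anode, E°cell = E°(Cu⁺/Cu) − E°(Mg²⁺/Mg).
So E°(Mg²⁺/Mg) = E°(Cu⁺/Cu) − E°cell = (+0.52) − (+2.889) = -2.37 V.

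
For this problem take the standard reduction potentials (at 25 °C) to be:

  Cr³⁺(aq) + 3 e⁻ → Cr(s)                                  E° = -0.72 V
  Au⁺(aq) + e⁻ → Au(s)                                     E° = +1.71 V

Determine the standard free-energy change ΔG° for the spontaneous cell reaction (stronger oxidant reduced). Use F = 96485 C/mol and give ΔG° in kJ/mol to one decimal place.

-703.4 kJ/mol

Au⁺/Au (E° = +1.71 V) is the cathode; Cr³⁺/Cr (E° = -0.72 V) is the anode, so E°cell = +2.43 V.
Balancing electrons gives n = 3 (lcm of 1 and 3).
ΔG° = −nFE° = −(3)(96485)(+2.43) = -703,376 J = -703.4 kJ/mol.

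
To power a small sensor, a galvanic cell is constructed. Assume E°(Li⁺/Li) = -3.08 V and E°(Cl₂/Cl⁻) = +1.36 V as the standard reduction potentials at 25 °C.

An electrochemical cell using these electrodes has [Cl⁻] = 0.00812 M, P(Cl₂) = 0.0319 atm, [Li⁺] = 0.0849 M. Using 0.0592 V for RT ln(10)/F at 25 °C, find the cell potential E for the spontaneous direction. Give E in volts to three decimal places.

+4.583 V

Cl₂/Cl⁻ is the cathode (higher E°), Li⁺/Li the anode: E°cell = +1.36 − (-3.08) = +4.44 V, n = 2.
Overall: Cl₂(g) + 2 Li(s) → 2 Cl⁻(aq) + 2 Li⁺(aq)
Q = [Cl⁻]^2·[Li⁺]^2 / (P(Cl₂)); log Q = -4.827.
E = E° − (0.0592/n) log Q = +4.44 − (0.0592/2)(-4.827) = +4.583 V.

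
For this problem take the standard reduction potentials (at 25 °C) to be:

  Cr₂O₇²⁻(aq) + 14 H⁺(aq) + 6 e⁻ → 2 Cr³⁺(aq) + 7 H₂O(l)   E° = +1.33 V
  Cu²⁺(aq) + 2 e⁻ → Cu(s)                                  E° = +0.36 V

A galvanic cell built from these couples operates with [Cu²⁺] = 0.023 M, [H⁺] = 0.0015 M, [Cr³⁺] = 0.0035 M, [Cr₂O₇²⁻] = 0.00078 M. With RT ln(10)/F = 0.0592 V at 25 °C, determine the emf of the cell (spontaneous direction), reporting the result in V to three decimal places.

Cr₂O₇²⁻/Cr³⁺ is the cathode (higher E°), Cu²⁺/Cu the anode: E°cell = +1.33 − (+0.36) = +0.97 V, n = 6.
Overall: Cr₂O₇²⁻(aq) + 14 H⁺(aq) + 3 Cu(s) → 2 Cr³⁺(aq) + 7 H₂O(l) + 3 Cu²⁺(aq)
Q = [Cr³⁺]^2·[Cu²⁺]^3 / ([Cr₂O₇²⁻]·[H⁺]^14); log Q = 32.816.
E = E° − (0.0592/n) log Q = +0.97 − (0.0592/6)(32.816) = +0.646 V.

+0.646 V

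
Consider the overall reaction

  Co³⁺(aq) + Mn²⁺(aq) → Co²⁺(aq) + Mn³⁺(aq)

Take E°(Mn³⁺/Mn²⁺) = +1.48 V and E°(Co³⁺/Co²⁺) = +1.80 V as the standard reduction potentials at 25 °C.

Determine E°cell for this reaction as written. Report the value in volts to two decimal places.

+0.32 V

The Co³⁺/Co²⁺ couple has the higher reduction potential, so it is the cathode; Mn³⁺/Mn²⁺ is oxidised at the anode.
E°cell = E°(cathode) − E°(anode) = (+1.80) − (+1.48) = +0.32 V.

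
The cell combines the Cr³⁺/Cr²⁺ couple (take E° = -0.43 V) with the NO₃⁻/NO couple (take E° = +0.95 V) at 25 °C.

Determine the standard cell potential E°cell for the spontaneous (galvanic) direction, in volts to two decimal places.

The NO₃⁻/NO couple has the higher reduction potential, so it is the cathode; Cr³⁺/Cr²⁺ is oxidised at the anode.
E°cell = E°(cathode) − E°(anode) = (+0.95) − (-0.43) = +1.38 V.
Since E°cell > 0, the reaction is spontaneous under standard conditions.

+1.38 V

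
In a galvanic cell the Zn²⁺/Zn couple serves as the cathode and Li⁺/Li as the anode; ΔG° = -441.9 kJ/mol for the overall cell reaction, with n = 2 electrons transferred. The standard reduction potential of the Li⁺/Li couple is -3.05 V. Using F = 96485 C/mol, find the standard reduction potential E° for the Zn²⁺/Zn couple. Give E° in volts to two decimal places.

-0.76 V

E°cell = −ΔG°/(nF) = −(-441.9×10³)/((2)(96485)) = +2.290 V.
Since Zn²⁺/Zn is the cathode and Li⁺/Li the anode, E°cell = E°(Zn²⁺/Zn) − E°(Li⁺/Li).
So E°(Zn²⁺/Zn) = E°cell + E°(Li⁺/Li) = +2.290 + (-3.05) = -0.76 V.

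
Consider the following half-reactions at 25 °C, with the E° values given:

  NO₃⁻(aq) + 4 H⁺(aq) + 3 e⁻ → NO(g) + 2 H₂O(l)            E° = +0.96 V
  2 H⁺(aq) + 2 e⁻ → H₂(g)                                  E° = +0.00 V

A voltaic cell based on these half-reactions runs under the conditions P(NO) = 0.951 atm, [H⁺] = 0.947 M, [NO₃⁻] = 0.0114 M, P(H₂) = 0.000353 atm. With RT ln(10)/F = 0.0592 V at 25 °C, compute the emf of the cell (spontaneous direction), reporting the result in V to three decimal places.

NO₃⁻/NO is the cathode (higher E°), H⁺/H₂ the anode: E°cell = +0.96 − (+0.00) = +0.96 V, n = 6.
Overall: 2 NO₃⁻(aq) + 2 H⁺(aq) + 3 H₂(g) → 2 NO(g) + 4 H₂O(l)
Q = P(NO)^2 / ([NO₃⁻]^2·[H⁺]^2·P(H₂)^3); log Q = 14.247.
E = E° − (0.0592/n) log Q = +0.96 − (0.0592/6)(14.247) = +0.819 V.

+0.819 V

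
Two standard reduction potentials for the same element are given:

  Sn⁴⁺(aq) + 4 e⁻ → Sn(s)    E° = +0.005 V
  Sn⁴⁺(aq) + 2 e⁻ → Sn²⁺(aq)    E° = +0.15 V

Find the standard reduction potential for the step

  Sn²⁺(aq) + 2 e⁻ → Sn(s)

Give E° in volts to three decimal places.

Sequential free energies add, so n₃E°₃ = n₁E°₁ + n₂E°₂.
With n₃ = 4, and the known step contributing 2×(+0.15) V, the unknown satisfies 2·E° = 4×(+0.005) − 2×(+0.15) = -0.280.
E° = -0.280 / 2 = -0.140 V.

-0.140 V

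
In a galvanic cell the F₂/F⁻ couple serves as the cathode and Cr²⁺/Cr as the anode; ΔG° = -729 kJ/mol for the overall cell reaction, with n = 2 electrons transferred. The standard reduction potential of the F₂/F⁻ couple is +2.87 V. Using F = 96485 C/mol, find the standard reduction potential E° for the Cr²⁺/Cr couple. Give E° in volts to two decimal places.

E°cell = −ΔG°/(nF) = −(-729×10³)/((2)(96485)) = +3.778 V.
Since F₂/F⁻ is the cathode and Cr²⁺/Cr the anode, E°cell = E°(F₂/F⁻) − E°(Cr²⁺/Cr).
So E°(Cr²⁺/Cr) = E°(F₂/F⁻) − E°cell = (+2.87) − (+3.778) = -0.91 V.

-0.91 V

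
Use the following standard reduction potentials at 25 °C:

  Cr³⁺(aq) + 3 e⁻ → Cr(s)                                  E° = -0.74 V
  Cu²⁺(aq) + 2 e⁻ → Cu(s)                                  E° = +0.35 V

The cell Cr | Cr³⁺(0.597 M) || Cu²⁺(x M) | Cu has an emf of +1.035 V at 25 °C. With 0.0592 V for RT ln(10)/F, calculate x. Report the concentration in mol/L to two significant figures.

0.0098 M

Cu²⁺/Cu is the cathode, Cr³⁺/Cr the anode: E°cell = +1.09 V, n = 6.
Overall reaction: 3 Cu²⁺(aq) + 2 Cr(s) → 3 Cu(s) + 2 Cr³⁺(aq); Q = [Cr³⁺]^2/[Cu²⁺]^3.
From E = E° − (0.0592/n) log Q: log Q = (E° − E)·n/0.0592 = (+1.09 − (+1.035))·6/0.0592 = 5.5743.
So 3·log[Cu²⁺] = 2·log(0.597) − log Q = -0.4481 − (5.5743) = -6.0224; log[Cu²⁺] = -6.0224 / 3 = -2.0075; [Cu²⁺] = 10^(-2.0075) ≈ 0.0098 M.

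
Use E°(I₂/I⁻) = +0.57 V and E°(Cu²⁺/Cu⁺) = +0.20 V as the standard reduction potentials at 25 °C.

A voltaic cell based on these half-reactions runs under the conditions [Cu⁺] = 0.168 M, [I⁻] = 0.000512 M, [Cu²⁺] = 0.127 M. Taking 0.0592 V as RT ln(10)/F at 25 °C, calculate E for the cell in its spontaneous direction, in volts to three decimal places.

+0.572 V

I₂/I⁻ is the cathode (higher E°), Cu²⁺/Cu⁺ the anode: E°cell = +0.57 − (+0.20) = +0.37 V, n = 2.
Overall: I₂(s) + 2 Cu⁺(aq) → 2 I⁻(aq) + 2 Cu²⁺(aq)
Q = [I⁻]^2·[Cu²⁺]^2 / ([Cu⁺]^2); log Q = -6.824.
E = E° − (0.0592/n) log Q = +0.37 − (0.0592/2)(-6.824) = +0.572 V.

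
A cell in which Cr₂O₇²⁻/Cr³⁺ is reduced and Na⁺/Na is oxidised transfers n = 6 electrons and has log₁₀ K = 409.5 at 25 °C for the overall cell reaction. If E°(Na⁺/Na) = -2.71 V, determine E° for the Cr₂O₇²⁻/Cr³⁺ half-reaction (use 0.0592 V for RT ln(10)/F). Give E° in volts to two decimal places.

+1.33 V

E°cell = (0.0592/n)·log K = (0.0592/6)(409.5) = +4.040 V.
Since Cr₂O₇²⁻/Cr³⁺ is the cathode and Na⁺/Na the anode, E°cell = E°(Cr₂O₇²⁻/Cr³⁺) − E°(Na⁺/Na).
So E°(Cr₂O₇²⁻/Cr³⁺) = E°cell + E°(Na⁺/Na) = +4.040 + (-2.71) = +1.33 V.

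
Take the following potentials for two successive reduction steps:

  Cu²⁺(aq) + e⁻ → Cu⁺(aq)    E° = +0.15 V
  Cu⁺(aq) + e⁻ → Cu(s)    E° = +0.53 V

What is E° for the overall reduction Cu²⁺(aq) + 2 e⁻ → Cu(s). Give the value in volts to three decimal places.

+0.340 V

Adding the free-energy changes (−nFE°) of the two steps gives −n₃FE°₃ = −n₁FE°₁ − n₂FE°₂.
E°₃ = (1×+0.15 + 1×+0.53) / 2 = (+0.680) / 2 = +0.340 V.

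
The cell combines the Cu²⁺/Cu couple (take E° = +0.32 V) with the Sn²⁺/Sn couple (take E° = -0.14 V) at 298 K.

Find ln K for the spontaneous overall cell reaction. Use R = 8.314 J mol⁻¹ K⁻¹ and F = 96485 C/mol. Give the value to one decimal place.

Cathode: Cu²⁺/Cu; anode: Sn²⁺/Sn. E°cell = (+0.32) − (-0.14) = +0.46 V, with n = 2.
ΔG° = −nFE° = −RT ln K, so ln K = nFE°/(RT) = (2)(96485)(+0.46) / ((8.314)(298)) = 35.828.

35.8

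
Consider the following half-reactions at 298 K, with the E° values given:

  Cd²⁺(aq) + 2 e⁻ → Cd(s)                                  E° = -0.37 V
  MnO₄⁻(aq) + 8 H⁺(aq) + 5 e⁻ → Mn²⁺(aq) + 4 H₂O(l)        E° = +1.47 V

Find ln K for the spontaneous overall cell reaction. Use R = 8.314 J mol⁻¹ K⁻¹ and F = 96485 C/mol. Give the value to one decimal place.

716.6

Cathode: MnO₄⁻/Mn²⁺; anode: Cd²⁺/Cd. E°cell = (+1.47) − (-0.37) = +1.84 V, with n = 10.
ΔG° = −nFE° = −RT ln K, so ln K = nFE°/(RT) = (10)(96485)(+1.84) / ((8.314)(298)) = 716.558.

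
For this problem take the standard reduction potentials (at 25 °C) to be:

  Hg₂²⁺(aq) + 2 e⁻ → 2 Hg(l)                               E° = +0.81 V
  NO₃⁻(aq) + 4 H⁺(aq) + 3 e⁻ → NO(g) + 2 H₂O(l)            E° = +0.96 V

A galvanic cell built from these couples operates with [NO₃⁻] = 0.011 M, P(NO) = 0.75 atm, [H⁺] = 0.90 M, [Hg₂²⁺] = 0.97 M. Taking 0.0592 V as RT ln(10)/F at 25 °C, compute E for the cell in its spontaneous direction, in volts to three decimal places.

+0.111 V

NO₃⁻/NO is the cathode (higher E°), Hg₂²⁺/Hg the anode: E°cell = +0.96 − (+0.81) = +0.15 V, n = 6.
Overall: 2 NO₃⁻(aq) + 8 H⁺(aq) + 6 Hg(l) → 2 NO(g) + 4 H₂O(l) + 3 Hg₂²⁺(aq)
Q = P(NO)^2·[Hg₂²⁺]^3 / ([NO₃⁻]^2·[H⁺]^8); log Q = 3.994.
E = E° − (0.0592/n) log Q = +0.15 − (0.0592/6)(3.994) = +0.111 V.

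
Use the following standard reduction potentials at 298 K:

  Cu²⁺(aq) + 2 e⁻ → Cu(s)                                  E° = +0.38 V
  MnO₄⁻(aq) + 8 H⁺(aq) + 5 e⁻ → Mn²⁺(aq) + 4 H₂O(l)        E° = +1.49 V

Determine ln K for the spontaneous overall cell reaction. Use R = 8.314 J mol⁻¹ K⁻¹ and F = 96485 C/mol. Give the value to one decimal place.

Cathode: MnO₄⁻/Mn²⁺; anode: Cu²⁺/Cu. E°cell = (+1.49) − (+0.38) = +1.11 V, with n = 10.
ΔG° = −nFE° = −RT ln K, so ln K = nFE°/(RT) = (10)(96485)(+1.11) / ((8.314)(298)) = 432.271.

432.3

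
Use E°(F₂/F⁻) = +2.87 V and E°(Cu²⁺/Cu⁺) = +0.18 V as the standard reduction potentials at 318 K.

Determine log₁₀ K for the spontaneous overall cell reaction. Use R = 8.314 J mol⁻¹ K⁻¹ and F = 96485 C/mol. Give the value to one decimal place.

Cathode: F₂/F⁻; anode: Cu²⁺/Cu⁺. E°cell = (+2.87) − (+0.18) = +2.69 V, with n = 2.
ΔG° = −nFE° = −RT ln K, so ln K = nFE°/(RT) = (2)(96485)(+2.69) / ((8.314)(318)) = 196.338.
log₁₀ K = 196.338 / ln 10 = 85.3.

85.3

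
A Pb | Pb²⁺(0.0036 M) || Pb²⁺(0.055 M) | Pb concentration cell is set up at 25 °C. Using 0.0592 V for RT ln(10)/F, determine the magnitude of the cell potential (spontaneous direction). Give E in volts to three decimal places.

For a concentration cell E°cell = 0. The 0.055 M side is the cathode (reduction is favoured where [Pb²⁺] is higher).
With n = 2, E = −(0.0592/2) log([Pb²⁺]ₐₙ/[Pb²⁺]꜀ₐₜ) = −(0.0592/2) log(0.0036/0.055) = −(0.0592/2)(-1.184) = +0.035 V.

+0.035 V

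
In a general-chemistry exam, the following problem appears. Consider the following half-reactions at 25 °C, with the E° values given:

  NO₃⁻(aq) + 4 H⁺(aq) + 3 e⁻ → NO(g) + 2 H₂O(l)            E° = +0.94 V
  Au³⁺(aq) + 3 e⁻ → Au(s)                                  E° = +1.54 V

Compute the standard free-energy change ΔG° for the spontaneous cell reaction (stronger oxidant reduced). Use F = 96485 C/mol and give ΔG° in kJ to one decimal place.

-173.7 kJ

Au³⁺/Au (E° = +1.54 V) is the cathode; NO₃⁻/NO (E° = +0.94 V) is the anode, so E°cell = +0.60 V.
Balancing electrons gives n = 3 (lcm of 3 and 3).
ΔG° = −nFE° = −(3)(96485)(+0.60) = -173,673 J = -173.7 kJ.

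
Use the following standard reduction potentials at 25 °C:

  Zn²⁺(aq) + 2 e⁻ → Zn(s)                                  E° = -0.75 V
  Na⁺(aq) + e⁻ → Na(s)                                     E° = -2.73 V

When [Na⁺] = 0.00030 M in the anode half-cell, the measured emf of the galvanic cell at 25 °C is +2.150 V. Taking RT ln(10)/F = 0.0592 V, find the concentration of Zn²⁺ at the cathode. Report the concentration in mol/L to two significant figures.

Zn²⁺/Zn is the cathode, Na⁺/Na the anode: E°cell = +1.98 V, n = 2.
Overall reaction: Zn²⁺(aq) + 2 Na(s) → Zn(s) + 2 Na⁺(aq); Q = [Na⁺]^2/[Zn²⁺]^1.
From E = E° − (0.0592/n) log Q: log Q = (E° − E)·n/0.0592 = (+1.98 − (+2.150))·2/0.0592 = -5.7432.
So 1·log[Zn²⁺] = 2·log(0.0003) − log Q = -7.0458 − (-5.7432) = -1.3026; [Zn²⁺] = 10^(-1.3026) ≈ 0.050 M.

0.050 M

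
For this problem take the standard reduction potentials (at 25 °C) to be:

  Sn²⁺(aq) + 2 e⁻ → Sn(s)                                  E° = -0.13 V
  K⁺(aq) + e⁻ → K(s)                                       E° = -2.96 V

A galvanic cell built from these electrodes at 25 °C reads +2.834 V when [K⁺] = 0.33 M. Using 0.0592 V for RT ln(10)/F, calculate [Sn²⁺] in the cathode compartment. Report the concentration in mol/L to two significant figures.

0.15 M

Sn²⁺/Sn is the cathode, K⁺/K the anode: E°cell = +2.83 V, n = 2.
Overall reaction: Sn²⁺(aq) + 2 K(s) → Sn(s) + 2 K⁺(aq); Q = [K⁺]^2/[Sn²⁺]^1.
From E = E° − (0.0592/n) log Q: log Q = (E° − E)·n/0.0592 = (+2.83 − (+2.834))·2/0.0592 = -0.1351.
So 1·log[Sn²⁺] = 2·log(0.33) − log Q = -0.9630 − (-0.1351) = -0.8279; [Sn²⁺] = 10^(-0.8279) ≈ 0.15 M.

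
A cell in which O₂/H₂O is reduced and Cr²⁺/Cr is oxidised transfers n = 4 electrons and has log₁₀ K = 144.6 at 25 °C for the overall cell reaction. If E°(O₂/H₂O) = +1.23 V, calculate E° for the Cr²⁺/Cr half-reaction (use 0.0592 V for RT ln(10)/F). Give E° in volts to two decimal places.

-0.91 V

E°cell = (0.0592/n)·log K = (0.0592/4)(144.6) = +2.140 V.
Since O₂/H₂O is the cathode and Cr²⁺/Cr the anode, E°cell = E°(O₂/H₂O) − E°(Cr²⁺/Cr).
So E°(Cr²⁺/Cr) = E°(O₂/H₂O) − E°cell = (+1.23) − (+2.140) = -0.91 V.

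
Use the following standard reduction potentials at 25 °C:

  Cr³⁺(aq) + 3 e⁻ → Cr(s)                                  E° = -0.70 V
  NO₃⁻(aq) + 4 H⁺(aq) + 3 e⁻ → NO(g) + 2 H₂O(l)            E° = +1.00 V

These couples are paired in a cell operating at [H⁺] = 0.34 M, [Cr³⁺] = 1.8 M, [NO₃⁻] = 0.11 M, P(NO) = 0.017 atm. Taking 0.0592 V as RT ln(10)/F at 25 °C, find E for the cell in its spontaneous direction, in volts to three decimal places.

+1.674 V

NO₃⁻/NO is the cathode (higher E°), Cr³⁺/Cr the anode: E°cell = +1.00 − (-0.70) = +1.70 V, n = 3.
Overall: NO₃⁻(aq) + 4 H⁺(aq) + Cr(s) → NO(g) + 2 H₂O(l) + Cr³⁺(aq)
Q = P(NO)·[Cr³⁺] / ([NO₃⁻]·[H⁺]^4); log Q = 1.318.
E = E° − (0.0592/n) log Q = +1.70 − (0.0592/3)(1.318) = +1.674 V.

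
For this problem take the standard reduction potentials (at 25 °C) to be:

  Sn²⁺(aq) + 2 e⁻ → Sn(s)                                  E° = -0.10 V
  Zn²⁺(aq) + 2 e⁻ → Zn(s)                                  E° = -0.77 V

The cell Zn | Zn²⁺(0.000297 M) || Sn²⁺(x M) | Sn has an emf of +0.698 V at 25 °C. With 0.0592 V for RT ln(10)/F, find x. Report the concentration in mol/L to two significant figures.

Sn²⁺/Sn is the cathode, Zn²⁺/Zn the anode: E°cell = +0.67 V, n = 2.
Overall reaction: Sn²⁺(aq) + Zn(s) → Sn(s) + Zn²⁺(aq); Q = [Zn²⁺]^1/[Sn²⁺]^1.
From E = E° − (0.0592/n) log Q: log Q = (E° − E)·n/0.0592 = (+0.67 − (+0.698))·2/0.0592 = -0.9459.
So 1·log[Sn²⁺] = 1·log(0.000297) − log Q = -3.5272 − (-0.9459) = -2.5813; [Sn²⁺] = 10^(-2.5813) ≈ 0.0026 M.

0.0026 M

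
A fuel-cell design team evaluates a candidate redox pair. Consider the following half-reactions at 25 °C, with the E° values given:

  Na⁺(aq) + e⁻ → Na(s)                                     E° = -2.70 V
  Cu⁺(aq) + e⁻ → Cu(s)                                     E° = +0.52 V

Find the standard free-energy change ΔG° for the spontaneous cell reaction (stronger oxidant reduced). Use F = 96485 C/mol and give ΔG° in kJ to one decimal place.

-310.7 kJ

Cu⁺/Cu (E° = +0.52 V) is the cathode; Na⁺/Na (E° = -2.70 V) is the anode, so E°cell = +3.22 V.
Balancing electrons gives n = 1 (lcm of 1 and 1).
ΔG° = −nFE° = −(1)(96485)(+3.22) = -310,682 J = -310.7 kJ.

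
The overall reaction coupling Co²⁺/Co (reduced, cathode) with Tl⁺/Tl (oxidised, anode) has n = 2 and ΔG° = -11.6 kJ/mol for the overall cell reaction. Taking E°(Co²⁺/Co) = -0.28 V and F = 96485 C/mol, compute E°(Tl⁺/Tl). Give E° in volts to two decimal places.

-0.34 V

E°cell = −ΔG°/(nF) = −(-11.6×10³)/((2)(96485)) = +0.060 V.
Since Co²⁺/Co is the cathode and Tl⁺/Tl the anode, E°cell = E°(Co²⁺/Co) − E°(Tl⁺/Tl).
So E°(Tl⁺/Tl) = E°(Co²⁺/Co) − E°cell = (-0.28) − (+0.060) = -0.34 V.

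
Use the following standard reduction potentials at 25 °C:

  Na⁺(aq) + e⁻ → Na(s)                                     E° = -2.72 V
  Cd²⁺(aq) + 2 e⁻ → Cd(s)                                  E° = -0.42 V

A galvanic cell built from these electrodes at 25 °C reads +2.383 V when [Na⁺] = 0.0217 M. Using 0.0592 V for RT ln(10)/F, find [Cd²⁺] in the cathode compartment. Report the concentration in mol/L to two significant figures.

0.30 M

Cd²⁺/Cd is the cathode, Na⁺/Na the anode: E°cell = +2.30 V, n = 2.
Overall reaction: Cd²⁺(aq) + 2 Na(s) → Cd(s) + 2 Na⁺(aq); Q = [Na⁺]^2/[Cd²⁺]^1.
From E = E° − (0.0592/n) log Q: log Q = (E° − E)·n/0.0592 = (+2.30 − (+2.383))·2/0.0592 = -2.8041.
So 1·log[Cd²⁺] = 2·log(0.0217) − log Q = -3.3271 − (-2.8041) = -0.5230; [Cd²⁺] = 10^(-0.5230) ≈ 0.30 M.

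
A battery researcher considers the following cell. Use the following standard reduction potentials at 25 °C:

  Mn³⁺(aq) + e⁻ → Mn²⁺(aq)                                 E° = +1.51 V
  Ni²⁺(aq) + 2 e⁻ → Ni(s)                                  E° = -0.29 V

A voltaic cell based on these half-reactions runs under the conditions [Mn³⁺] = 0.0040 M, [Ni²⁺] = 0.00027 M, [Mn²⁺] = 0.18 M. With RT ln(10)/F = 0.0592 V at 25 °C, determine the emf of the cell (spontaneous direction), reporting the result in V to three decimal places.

+1.808 V

Mn³⁺/Mn²⁺ is the cathode (higher E°), Ni²⁺/Ni the anode: E°cell = +1.51 − (-0.29) = +1.80 V, n = 2.
Overall: 2 Mn³⁺(aq) + Ni(s) → 2 Mn²⁺(aq) + Ni²⁺(aq)
Q = [Mn²⁺]^2·[Ni²⁺] / ([Mn³⁺]^2); log Q = -0.262.
E = E° − (0.0592/n) log Q = +1.80 − (0.0592/2)(-0.262) = +1.808 V.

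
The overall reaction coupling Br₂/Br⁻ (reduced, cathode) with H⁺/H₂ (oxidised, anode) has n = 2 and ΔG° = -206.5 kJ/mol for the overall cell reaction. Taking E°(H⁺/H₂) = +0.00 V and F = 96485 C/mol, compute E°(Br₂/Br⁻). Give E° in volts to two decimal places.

E°cell = −ΔG°/(nF) = −(-206.5×10³)/((2)(96485)) = +1.070 V.
Since Br₂/Br⁻ is the cathode and H⁺/H₂ the anode, E°cell = E°(Br₂/Br⁻) − E°(H⁺/H₂).
So E°(Br₂/Br⁻) = E°cell + E°(H⁺/H₂) = +1.070 + (+0.00) = +1.07 V.

+1.07 V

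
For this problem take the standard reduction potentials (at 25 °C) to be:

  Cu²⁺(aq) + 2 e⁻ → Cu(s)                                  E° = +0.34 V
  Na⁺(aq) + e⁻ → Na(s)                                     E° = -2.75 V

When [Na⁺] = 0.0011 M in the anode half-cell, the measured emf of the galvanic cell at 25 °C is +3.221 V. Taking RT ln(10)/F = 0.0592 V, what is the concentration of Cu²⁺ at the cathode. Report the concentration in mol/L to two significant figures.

0.032 M

Cu²⁺/Cu is the cathode, Na⁺/Na the anode: E°cell = +3.09 V, n = 2.
Overall reaction: Cu²⁺(aq) + 2 Na(s) → Cu(s) + 2 Na⁺(aq); Q = [Na⁺]^2/[Cu²⁺]^1.
From E = E° − (0.0592/n) log Q: log Q = (E° − E)·n/0.0592 = (+3.09 − (+3.221))·2/0.0592 = -4.4257.
So 1·log[Cu²⁺] = 2·log(0.0011) − log Q = -5.9172 − (-4.4257) = -1.4915; [Cu²⁺] = 10^(-1.4915) ≈ 0.032 M.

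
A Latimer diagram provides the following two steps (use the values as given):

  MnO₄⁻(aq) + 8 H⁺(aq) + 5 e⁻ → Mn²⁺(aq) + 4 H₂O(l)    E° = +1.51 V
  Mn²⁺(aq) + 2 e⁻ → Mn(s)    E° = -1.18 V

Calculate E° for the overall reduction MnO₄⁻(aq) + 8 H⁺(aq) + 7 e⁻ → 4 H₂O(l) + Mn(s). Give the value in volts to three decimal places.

+0.741 V

Since ΔG° = −nFE° is additive over sequential reductions, n₃E°₃ = n₁E°₁ + n₂E°₂.
E°₃ = (5×+1.51 + 2×-1.18) / 7 = (+5.190) / 7 = +0.741 V.
Simply averaging or adding the two E° values would be wrong; the electron-weighted sum is required.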